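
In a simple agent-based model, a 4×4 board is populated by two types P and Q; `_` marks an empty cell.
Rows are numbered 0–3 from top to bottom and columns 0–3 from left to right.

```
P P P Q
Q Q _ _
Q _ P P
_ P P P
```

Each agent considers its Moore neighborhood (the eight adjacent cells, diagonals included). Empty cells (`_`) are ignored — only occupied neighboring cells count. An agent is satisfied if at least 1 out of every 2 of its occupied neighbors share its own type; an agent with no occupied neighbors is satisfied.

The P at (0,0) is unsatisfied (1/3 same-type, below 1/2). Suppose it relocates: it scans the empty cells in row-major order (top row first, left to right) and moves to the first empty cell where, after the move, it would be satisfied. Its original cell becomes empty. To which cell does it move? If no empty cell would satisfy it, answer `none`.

(1,2)

Vacating (0,0). Empty cells in order:
  (1,2): 4/6 same-type → satisfied — stop here.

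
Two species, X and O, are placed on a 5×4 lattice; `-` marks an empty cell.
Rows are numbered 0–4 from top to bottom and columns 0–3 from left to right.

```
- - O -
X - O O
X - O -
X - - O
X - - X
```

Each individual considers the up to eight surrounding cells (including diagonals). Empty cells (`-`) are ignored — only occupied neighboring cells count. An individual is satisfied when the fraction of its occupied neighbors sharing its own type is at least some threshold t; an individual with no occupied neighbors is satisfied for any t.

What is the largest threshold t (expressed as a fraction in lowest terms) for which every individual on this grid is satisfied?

0/1

(0,2)O 2/2
(1,0)X 1/1
(1,2)O 3/3
(1,3)O 3/3
(2,0)X 2/2
(2,2)O 3/3
(3,0)X 2/2
(3,3)O 1/2
(4,0)X 1/1
(4,3)X 0/1
The smallest same-type fraction is 0/1 at (4,3), which reduces to 0/1. Any threshold above that leaves this individual unsatisfied.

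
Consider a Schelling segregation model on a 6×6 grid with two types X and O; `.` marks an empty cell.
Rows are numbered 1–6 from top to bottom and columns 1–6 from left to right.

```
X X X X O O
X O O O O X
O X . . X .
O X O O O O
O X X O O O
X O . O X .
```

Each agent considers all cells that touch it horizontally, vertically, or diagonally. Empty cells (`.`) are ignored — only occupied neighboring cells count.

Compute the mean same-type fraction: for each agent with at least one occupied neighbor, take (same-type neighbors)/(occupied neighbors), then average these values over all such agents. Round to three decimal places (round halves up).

0.464

(1,1)X 2/3
(1,2)X 3/5
(1,3)X 2/5
(1,4)X 1/5
(1,5)O 3/5
(1,6)O 2/3
(2,1)X 3/5
(2,2)O 2/7
(2,3)O 2/6
(2,4)O 3/6
(2,5)O 3/6
(2,6)X 1/4
(3,1)O 2/5
(3,2)X 2/7
(3,5)X 1/6
(4,1)O 2/5
(4,2)X 3/7
(4,3)O 2/6
(4,4)O 4/6
(4,5)O 5/6
(4,6)O 3/4
(5,1)O 2/5
(5,2)X 3/7
(5,3)X 2/7
(5,4)O 5/7
(5,5)O 6/7
(5,6)O 3/4
(6,1)X 1/3
(6,2)O 1/4
(6,4)O 2/4
(6,5)X 0/4
Sum over 31 agents: 2/3 + 3/5 + 2/5 + 1/5 + 3/5 + 2/3 + 3/5 + 2/7 + 2/6 + 3/6 + 3/6 + 1/4 + 2/5 + 2/7 + 1/6 + 2/5 + 3/7 + 2/6 + 4/6 + 5/6 + 3/4 + 2/5 + 3/7 + 2/7 + 5/7 + 6/7 + 3/4 + 1/3 + 1/4 + 2/4 + 0/4 = 1007/70; mean = 1007/70 ÷ 31 = 1007/2170 = 0.464055… → 0.464.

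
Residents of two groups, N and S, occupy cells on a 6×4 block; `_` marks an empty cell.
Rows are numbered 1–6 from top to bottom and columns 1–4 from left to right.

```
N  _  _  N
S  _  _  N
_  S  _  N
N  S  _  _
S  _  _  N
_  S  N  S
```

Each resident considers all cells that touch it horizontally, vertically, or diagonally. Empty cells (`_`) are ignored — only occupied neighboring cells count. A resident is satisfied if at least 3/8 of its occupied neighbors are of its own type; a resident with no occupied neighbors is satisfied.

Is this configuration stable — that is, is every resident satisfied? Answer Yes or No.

(1,1)N 0/1 unhappy
(1,4)N 1/1 ok
(2,1)S 1/2 ok
(2,4)N 2/2 ok
(3,2)S 2/3 ok
(3,4)N 1/1 ok
(4,1)N 0/3 unhappy
(4,2)S 2/3 ok
(5,1)S 2/3 ok
(5,4)N 1/2 ok
(6,2)S 1/2 ok
(6,3)N 1/3 unhappy
(6,4)S 0/2 unhappy
For instance (1,1) has only 0/1 same-type neighbors, below 3/8.

No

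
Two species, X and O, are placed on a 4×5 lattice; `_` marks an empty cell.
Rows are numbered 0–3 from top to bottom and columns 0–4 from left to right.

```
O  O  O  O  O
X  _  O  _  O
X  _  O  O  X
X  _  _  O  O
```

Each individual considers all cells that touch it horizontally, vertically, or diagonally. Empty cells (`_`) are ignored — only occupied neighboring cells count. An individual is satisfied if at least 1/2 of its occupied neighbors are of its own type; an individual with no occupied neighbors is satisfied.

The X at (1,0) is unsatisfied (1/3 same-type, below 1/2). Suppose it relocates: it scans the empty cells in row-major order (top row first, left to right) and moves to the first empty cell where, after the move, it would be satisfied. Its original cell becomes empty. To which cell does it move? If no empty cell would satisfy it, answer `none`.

Vacating (1,0). Empty cells in order:
  (1,1): 1/6 same-type → still unsatisfied.
  (1,3): 1/8 same-type → still unsatisfied.
  (2,1): 2/4 same-type → satisfied — stop here.

(2,1)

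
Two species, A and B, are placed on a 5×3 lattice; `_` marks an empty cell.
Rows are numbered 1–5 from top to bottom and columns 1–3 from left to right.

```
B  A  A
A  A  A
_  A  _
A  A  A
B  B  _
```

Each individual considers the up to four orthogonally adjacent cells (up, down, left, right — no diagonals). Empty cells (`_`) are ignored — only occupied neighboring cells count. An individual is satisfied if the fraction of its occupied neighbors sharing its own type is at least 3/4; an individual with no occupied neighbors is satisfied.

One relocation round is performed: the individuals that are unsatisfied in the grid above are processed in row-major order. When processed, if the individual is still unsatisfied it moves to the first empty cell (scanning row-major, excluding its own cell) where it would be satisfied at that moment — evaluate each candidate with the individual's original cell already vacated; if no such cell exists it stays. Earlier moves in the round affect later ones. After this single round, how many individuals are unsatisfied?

3

Initially unsatisfied (in order): (1,1), (1,2), (2,1), (4,1), (5,1), (5,2).
  (1,1): no empty cell satisfies it; stays.
  (1,2) → (3,1).
  (2,1) → (3,3).
  (4,1): no empty cell satisfies it; stays.
  (5,1): no empty cell satisfies it; stays.
  (5,2): no empty cell satisfies it; stays.
Resulting grid:
B _ A
_ A A
A A A
A A A
B B _
Unsatisfied now: (4,1), (5,1), (5,2).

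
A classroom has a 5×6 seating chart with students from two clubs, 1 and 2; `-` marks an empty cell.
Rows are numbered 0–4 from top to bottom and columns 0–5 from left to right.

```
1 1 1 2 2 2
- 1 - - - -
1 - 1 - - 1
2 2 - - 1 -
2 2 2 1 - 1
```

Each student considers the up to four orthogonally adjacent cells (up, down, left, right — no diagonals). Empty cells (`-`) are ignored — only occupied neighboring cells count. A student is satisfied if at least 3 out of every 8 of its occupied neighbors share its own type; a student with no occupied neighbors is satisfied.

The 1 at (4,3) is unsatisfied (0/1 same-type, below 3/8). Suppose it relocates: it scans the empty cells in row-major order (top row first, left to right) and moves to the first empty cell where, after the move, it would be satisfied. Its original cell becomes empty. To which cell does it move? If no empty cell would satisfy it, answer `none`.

(1,0)

Vacating (4,3). Empty cells in order:
  (1,0): 3/3 same-type → satisfied — stop here.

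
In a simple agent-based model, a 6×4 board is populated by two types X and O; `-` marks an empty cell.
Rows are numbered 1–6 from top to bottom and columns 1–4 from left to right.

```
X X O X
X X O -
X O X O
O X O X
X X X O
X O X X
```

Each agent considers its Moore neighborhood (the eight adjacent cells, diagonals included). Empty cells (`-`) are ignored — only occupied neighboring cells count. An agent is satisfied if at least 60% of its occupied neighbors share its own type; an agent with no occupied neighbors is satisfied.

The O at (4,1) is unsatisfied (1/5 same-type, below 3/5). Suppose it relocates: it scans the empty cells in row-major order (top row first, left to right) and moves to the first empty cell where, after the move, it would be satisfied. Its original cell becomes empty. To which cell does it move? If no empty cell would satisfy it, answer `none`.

(2,4)

Vacating (4,1). Empty cells in order:
  (2,4): 3/5 same-type → satisfied — stop here.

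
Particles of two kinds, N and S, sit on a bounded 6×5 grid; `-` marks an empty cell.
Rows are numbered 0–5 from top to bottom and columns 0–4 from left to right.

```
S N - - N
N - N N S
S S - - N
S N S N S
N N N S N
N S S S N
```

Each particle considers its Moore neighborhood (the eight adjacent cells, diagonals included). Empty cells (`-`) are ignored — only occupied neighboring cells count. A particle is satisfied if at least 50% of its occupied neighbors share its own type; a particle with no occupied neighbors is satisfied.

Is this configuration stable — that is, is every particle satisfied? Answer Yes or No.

No

Row 0: (0,0)S 0/2 ✗ · (0,1)N 2/3 ✓ · (0,4)N 1/2 ✓
Row 1: (1,0)N 1/4 ✗ · (1,2)N 2/3 ✓ · (1,3)N 3/4 ✓ · (1,4)S 0/3 ✗
Row 2: (2,0)S 2/4 ✓ · (2,1)S 3/6 ✓ · (2,4)N 2/4 ✓
Row 3: (3,0)S 2/5 ✗ · (3,1)N 3/7 ✗ · (3,2)S 2/6 ✗ · (3,3)N 3/6 ✓ · (3,4)S 1/4 ✗
Row 4: (4,0)N 3/5 ✓ · (4,1)N 4/8 ✓ · (4,2)N 3/8 ✗ · (4,3)S 4/8 ✓ · (4,4)N 2/5 ✗
Row 5: (5,0)N 2/3 ✓ · (5,1)S 1/5 ✗ · (5,2)S 3/5 ✓ · (5,3)S 2/5 ✗ · (5,4)N 1/3 ✗
For instance (0,0) has only 0/2 same-type neighbors, below 1/2.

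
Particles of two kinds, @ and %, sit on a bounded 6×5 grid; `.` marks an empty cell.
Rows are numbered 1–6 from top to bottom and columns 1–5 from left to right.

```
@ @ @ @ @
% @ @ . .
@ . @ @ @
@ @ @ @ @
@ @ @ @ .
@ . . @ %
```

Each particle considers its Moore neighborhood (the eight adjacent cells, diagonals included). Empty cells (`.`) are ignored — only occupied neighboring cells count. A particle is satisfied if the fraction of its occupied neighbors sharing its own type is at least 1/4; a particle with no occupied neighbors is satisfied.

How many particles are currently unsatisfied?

(1,1)@ 2/3 ok
(1,2)@ 4/5 ok
(1,3)@ 4/4 ok
(1,4)@ 3/3 ok
(1,5)@ 1/1 ok
(2,1)% 0/4 unhappy
(2,2)@ 6/7 ok
(2,3)@ 6/6 ok
(3,1)@ 3/4 ok
(3,3)@ 6/6 ok
(3,4)@ 6/6 ok
(3,5)@ 3/3 ok
(4,1)@ 4/4 ok
(4,2)@ 7/7 ok
(4,3)@ 7/7 ok
(4,4)@ 7/7 ok
(4,5)@ 4/4 ok
(5,1)@ 4/4 ok
(5,2)@ 6/6 ok
(5,3)@ 6/6 ok
(5,4)@ 5/6 ok
(6,1)@ 2/2 ok
(6,4)@ 2/3 ok
(6,5)% 0/2 unhappy
Unsatisfied: (2,1), (6,5) — 2 in total.

2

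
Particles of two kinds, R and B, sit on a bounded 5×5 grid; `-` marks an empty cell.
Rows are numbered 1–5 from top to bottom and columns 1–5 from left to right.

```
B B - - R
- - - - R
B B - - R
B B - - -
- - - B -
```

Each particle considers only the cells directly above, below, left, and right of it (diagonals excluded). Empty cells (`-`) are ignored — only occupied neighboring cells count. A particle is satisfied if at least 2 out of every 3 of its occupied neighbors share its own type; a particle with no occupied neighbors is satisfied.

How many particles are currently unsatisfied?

Row 1: (1,1)B 1/1 ✓ · (1,2)B 1/1 ✓ · (1,5)R 1/1 ✓
Row 2: (2,5)R 2/2 ✓
Row 3: (3,1)B 2/2 ✓ · (3,2)B 2/2 ✓ · (3,5)R 1/1 ✓
Row 4: (4,1)B 2/2 ✓ · (4,2)B 2/2 ✓
Row 5: (5,4)B 0/0 ✓
Every one meets the threshold.

0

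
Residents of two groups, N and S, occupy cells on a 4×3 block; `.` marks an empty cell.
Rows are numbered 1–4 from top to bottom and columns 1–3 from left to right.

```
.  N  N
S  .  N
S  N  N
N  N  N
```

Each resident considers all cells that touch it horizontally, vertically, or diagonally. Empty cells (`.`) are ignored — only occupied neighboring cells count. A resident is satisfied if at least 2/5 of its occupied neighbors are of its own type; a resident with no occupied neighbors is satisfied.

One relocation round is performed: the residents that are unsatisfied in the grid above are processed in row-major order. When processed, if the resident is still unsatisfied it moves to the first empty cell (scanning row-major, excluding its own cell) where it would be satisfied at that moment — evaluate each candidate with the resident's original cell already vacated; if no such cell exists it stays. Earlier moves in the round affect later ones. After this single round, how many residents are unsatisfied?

Initially unsatisfied (in order): (2,1), (3,1).
  (2,1): no empty cell satisfies it; stays.
  (3,1) → (1,1).
Resulting grid:
S N N
S . N
. N N
N N N
Unsatisfied now: (2,1).

1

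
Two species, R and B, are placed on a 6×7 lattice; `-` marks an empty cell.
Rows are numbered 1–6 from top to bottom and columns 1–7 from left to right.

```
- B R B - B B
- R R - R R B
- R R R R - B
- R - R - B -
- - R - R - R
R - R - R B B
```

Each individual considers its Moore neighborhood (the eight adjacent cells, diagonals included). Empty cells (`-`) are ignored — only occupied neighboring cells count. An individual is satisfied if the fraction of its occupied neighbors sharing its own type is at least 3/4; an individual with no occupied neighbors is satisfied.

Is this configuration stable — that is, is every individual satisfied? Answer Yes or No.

Row 1: (1,2)B 0/3 ✗ · (1,3)R 2/4 ✗ · (1,4)B 0/3 ✗ · (1,6)B 2/4 ✗ · (1,7)B 2/3 ✗
Row 2: (2,2)R 4/5 ✓ · (2,3)R 5/7 ✗ · (2,5)R 3/5 ✗ · (2,6)R 2/6 ✗ · (2,7)B 3/4 ✓
Row 3: (3,2)R 4/4 ✓ · (3,3)R 6/6 ✓ · (3,4)R 5/5 ✓ · (3,5)R 4/5 ✓ · (3,7)B 2/3 ✗
Row 4: (4,2)R 3/3 ✓ · (4,4)R 5/5 ✓ · (4,6)B 1/4 ✗
Row 5: (5,3)R 3/3 ✓ · (5,5)R 2/4 ✗ · (5,7)R 0/3 ✗
Row 6: (6,1)R 0/0 ✓ · (6,3)R 1/1 ✓ · (6,5)R 1/2 ✗ · (6,6)B 1/4 ✗ · (6,7)B 1/2 ✗
For instance (1,2) has only 0/3 same-type neighbors, below 3/4.

No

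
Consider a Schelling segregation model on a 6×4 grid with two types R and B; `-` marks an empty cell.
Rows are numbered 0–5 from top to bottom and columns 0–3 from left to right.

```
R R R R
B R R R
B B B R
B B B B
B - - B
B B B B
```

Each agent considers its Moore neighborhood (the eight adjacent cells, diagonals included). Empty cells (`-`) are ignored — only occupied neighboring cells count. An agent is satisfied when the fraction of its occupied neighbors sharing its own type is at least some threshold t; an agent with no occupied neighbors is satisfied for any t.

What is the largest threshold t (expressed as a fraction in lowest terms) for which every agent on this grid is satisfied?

2/5

(0,0)R 2/3
(0,1)R 4/5
(0,2)R 5/5
(0,3)R 3/3
(1,0)B 2/5
(1,1)R 4/8
(1,2)R 6/8
(1,3)R 4/5
(2,0)B 4/5
(2,1)B 6/8
(2,2)B 4/8
(2,3)R 2/5
(3,0)B 4/4
(3,1)B 6/6
(3,2)B 5/6
(3,3)B 3/4
(4,0)B 4/4
(4,3)B 4/4
(5,0)B 2/2
(5,1)B 3/3
(5,2)B 3/3
(5,3)B 2/2
The smallest same-type fraction is 2/5 at (1,0), which reduces to 2/5. Any threshold above that leaves this agent unsatisfied.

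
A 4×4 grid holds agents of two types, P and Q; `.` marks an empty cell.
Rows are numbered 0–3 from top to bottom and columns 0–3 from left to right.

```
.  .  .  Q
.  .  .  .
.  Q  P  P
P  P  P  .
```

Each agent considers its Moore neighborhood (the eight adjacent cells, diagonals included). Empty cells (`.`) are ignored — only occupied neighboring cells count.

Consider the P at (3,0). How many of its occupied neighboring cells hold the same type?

1

Occupied neighbors of (3,0): (2,1)=Q, (3,1)=P.
Same type (P): 1 of 2.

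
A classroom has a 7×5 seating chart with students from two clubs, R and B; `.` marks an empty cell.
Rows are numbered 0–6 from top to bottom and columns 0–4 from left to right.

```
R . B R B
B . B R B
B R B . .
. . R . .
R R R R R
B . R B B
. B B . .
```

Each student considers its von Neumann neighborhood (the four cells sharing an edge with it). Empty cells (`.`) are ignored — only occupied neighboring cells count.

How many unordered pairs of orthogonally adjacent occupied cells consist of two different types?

13

Scan each occupied cell's neighbors to the right and below so each pair is counted once.
Row 0: R(0,0)–B(1,0)≠ B(0,2)–R(0,3)≠ B(0,2)–B(1,2)= R(0,3)–B(0,4)≠ R(0,3)–R(1,3)= B(0,4)–B(1,4)=  → 3/6 unlike.
Row 1: B(1,0)–B(2,0)= B(1,2)–R(1,3)≠ B(1,2)–B(2,2)= R(1,3)–B(1,4)≠  → 2/4 unlike.
Row 2: B(2,0)–R(2,1)≠ R(2,1)–B(2,2)≠ B(2,2)–R(3,2)≠  → 3/3 unlike.
Row 3: R(3,2)–R(4,2)=  → 0/1 unlike.
Row 4: R(4,0)–R(4,1)= R(4,0)–B(5,0)≠ R(4,1)–R(4,2)= R(4,2)–R(4,3)= R(4,2)–R(5,2)= R(4,3)–R(4,4)= R(4,3)–B(5,3)≠ R(4,4)–B(5,4)≠  → 3/8 unlike.
Row 5: R(5,2)–B(5,3)≠ R(5,2)–B(6,2)≠ B(5,3)–B(5,4)=  → 2/3 unlike.
Row 6: B(6,1)–B(6,2)=  → 0/1 unlike.
Total adjacent occupied pairs: 26; unlike-type pairs: 13.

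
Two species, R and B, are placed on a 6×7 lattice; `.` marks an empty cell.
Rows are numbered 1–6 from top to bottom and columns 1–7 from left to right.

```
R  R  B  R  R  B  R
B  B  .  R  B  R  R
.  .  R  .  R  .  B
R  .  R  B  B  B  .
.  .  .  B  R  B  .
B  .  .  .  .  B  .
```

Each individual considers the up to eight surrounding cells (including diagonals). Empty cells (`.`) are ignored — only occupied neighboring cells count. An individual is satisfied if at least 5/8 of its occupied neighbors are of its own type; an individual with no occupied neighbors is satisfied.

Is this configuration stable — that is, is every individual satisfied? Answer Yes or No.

Row 1: (1,1)R 1/3 not · (1,2)R 1/4 not · (1,3)B 1/4 not · (1,4)R 2/4 not · (1,5)R 3/5 not · (1,6)B 1/5 not · (1,7)R 2/3 satisfied
Row 2: (2,1)B 1/3 not · (2,2)B 2/5 not · (2,4)R 4/6 satisfied · (2,5)B 1/6 not · (2,6)R 4/7 not · (2,7)R 2/4 not
Row 3: (3,3)R 2/4 not · (3,5)R 2/6 not · (3,7)B 1/3 not
Row 4: (4,1)R 0/0 satisfied · (4,3)R 1/3 not · (4,4)B 2/6 not · (4,5)B 4/6 satisfied · (4,6)B 3/5 not
Row 5: (5,4)B 2/4 not · (5,5)R 0/6 not · (5,6)B 3/4 satisfied
Row 6: (6,1)B 0/0 satisfied · (6,6)B 1/2 not
For instance (1,1) has only 1/3 same-type neighbors, below 5/8.

No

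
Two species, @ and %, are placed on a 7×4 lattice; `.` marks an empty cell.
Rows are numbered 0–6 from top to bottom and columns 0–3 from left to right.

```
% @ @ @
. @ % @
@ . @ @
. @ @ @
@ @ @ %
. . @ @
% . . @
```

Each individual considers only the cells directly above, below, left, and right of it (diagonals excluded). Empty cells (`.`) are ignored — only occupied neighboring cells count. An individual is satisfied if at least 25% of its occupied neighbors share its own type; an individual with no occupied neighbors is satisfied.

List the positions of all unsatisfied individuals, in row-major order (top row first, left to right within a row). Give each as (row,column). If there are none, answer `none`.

Row 0: (0,0)% 0/1 not · (0,1)@ 2/3 satisfied · (0,2)@ 2/3 satisfied · (0,3)@ 2/2 satisfied
Row 1: (1,1)@ 1/2 satisfied · (1,2)% 0/4 not · (1,3)@ 2/3 satisfied
Row 2: (2,0)@ 0/0 satisfied · (2,2)@ 2/3 satisfied · (2,3)@ 3/3 satisfied
Row 3: (3,1)@ 2/2 satisfied · (3,2)@ 4/4 satisfied · (3,3)@ 2/3 satisfied
Row 4: (4,0)@ 1/1 satisfied · (4,1)@ 3/3 satisfied · (4,2)@ 3/4 satisfied · (4,3)% 0/3 not
Row 5: (5,2)@ 2/2 satisfied · (5,3)@ 2/3 satisfied
Row 6: (6,0)% 0/0 satisfied · (6,3)@ 1/1 satisfied

(0,0), (1,2), (4,3)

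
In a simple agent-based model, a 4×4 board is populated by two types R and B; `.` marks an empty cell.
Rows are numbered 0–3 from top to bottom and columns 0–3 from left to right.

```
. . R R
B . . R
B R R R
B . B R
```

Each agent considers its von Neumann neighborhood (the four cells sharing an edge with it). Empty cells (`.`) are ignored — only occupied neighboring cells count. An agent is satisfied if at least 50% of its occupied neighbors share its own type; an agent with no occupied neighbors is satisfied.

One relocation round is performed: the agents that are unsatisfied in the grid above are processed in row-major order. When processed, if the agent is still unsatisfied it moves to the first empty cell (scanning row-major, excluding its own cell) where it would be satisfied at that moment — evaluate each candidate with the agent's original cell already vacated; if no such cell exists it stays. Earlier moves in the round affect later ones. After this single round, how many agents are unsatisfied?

0

Initially unsatisfied (in order): (3,2).
  (3,2) → (0,0).
Resulting grid:
B . R R
B . . R
B R R R
B . . R
All satisfied now.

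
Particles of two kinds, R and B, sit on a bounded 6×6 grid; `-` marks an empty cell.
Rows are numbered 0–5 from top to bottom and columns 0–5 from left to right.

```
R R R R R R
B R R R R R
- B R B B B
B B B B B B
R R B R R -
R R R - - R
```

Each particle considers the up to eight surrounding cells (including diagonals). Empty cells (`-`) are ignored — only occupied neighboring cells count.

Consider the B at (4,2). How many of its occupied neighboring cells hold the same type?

3

Occupied neighbors of (4,2): (3,1)=B, (3,2)=B, (3,3)=B, (4,1)=R, (4,3)=R, (5,1)=R, (5,2)=R.
Same type (B): 3 of 7.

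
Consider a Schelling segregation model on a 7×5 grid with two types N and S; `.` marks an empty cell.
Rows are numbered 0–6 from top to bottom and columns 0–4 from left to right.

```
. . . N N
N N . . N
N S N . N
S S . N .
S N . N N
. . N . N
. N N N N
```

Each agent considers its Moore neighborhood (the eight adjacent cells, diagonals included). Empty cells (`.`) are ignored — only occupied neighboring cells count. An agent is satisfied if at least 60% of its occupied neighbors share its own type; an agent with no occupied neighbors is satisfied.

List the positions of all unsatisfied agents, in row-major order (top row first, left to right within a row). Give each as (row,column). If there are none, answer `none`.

(2,0), (2,1), (2,2), (3,1), (4,1)

(0,3)N 2/2 ok
(0,4)N 2/2 ok
(1,0)N 2/3 ok
(1,1)N 3/4 ok
(1,4)N 3/3 ok
(2,0)N 2/5 unhappy
(2,1)S 2/6 unhappy
(2,2)N 2/4 unhappy
(2,4)N 2/2 ok
(3,0)S 3/5 ok
(3,1)S 3/6 unhappy
(3,3)N 4/4 ok
(4,0)S 2/3 ok
(4,1)N 1/4 unhappy
(4,3)N 4/4 ok
(4,4)N 3/3 ok
(5,2)N 5/5 ok
(5,4)N 4/4 ok
(6,1)N 2/2 ok
(6,2)N 3/3 ok
(6,3)N 4/4 ok
(6,4)N 2/2 ok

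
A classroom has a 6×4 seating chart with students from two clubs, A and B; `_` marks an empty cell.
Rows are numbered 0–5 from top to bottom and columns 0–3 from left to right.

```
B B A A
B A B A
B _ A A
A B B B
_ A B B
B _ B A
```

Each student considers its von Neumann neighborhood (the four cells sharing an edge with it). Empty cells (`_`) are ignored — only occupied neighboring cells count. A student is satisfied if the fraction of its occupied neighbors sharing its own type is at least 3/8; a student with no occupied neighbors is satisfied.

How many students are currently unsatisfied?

9

(0,0)B 2/2 ✓
(0,1)B 1/3 ✗
(0,2)A 1/3 ✗
(0,3)A 2/2 ✓
(1,0)B 2/3 ✓
(1,1)A 0/3 ✗
(1,2)B 0/4 ✗
(1,3)A 2/3 ✓
(2,0)B 1/2 ✓
(2,2)A 1/3 ✗
(2,3)A 2/3 ✓
(3,0)A 0/2 ✗
(3,1)B 1/3 ✗
(3,2)B 3/4 ✓
(3,3)B 2/3 ✓
(4,1)A 0/2 ✗
(4,2)B 3/4 ✓
(4,3)B 2/3 ✓
(5,0)B 0/0 ✓
(5,2)B 1/2 ✓
(5,3)A 0/2 ✗
Unsatisfied: (0,1), (0,2), (1,1), (1,2), (2,2), (3,0), (3,1), (4,1), (5,3) — 9 in total.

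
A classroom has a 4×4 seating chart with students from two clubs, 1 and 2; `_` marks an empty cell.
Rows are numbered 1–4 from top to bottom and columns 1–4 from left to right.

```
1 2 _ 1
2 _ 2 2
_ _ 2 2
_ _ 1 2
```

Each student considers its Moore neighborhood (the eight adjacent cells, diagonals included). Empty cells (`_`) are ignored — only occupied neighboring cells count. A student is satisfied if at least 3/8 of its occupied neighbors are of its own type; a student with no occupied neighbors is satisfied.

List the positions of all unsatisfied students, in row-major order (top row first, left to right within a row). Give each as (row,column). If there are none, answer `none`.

(1,1), (1,4), (4,3)

(1,1)1 0/2 unhappy
(1,2)2 2/3 ok
(1,4)1 0/2 unhappy
(2,1)2 1/2 ok
(2,3)2 4/5 ok
(2,4)2 3/4 ok
(3,3)2 4/5 ok
(3,4)2 4/5 ok
(4,3)1 0/3 unhappy
(4,4)2 2/3 ok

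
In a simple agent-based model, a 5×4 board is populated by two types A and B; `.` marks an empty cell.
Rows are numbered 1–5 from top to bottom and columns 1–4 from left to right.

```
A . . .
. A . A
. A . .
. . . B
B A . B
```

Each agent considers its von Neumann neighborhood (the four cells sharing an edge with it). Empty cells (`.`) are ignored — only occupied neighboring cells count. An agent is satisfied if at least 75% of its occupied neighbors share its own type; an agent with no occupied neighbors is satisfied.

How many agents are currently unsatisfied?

2

(1,1)A 0/0 satisfied
(2,2)A 1/1 satisfied
(2,4)A 0/0 satisfied
(3,2)A 1/1 satisfied
(4,4)B 1/1 satisfied
(5,1)B 0/1 not
(5,2)A 0/1 not
(5,4)B 1/1 satisfied
Unsatisfied: (5,1), (5,2) — 2 in total.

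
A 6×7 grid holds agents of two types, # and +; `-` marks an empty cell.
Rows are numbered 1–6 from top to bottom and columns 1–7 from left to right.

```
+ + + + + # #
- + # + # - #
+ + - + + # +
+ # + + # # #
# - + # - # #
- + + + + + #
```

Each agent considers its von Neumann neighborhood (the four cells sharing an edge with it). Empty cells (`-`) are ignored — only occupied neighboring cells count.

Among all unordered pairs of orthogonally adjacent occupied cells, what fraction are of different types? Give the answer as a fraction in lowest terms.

11/25

Scan each occupied cell's neighbors to the right and below so each pair is counted once.
From row 1: 3 unlike of 11 pairs (running 3/11).
From row 2: 5 unlike of 7 pairs (running 8/18).
From row 3: 5 unlike of 10 pairs (running 13/28).
From row 4: 5 unlike of 11 pairs (running 18/39).
From row 5: 3 unlike of 6 pairs (running 21/45).
From row 6: 1 unlike of 5 pairs (running 22/50).
Total adjacent occupied pairs: 50; unlike-type pairs: 22.
22/50 reduces to 11/25.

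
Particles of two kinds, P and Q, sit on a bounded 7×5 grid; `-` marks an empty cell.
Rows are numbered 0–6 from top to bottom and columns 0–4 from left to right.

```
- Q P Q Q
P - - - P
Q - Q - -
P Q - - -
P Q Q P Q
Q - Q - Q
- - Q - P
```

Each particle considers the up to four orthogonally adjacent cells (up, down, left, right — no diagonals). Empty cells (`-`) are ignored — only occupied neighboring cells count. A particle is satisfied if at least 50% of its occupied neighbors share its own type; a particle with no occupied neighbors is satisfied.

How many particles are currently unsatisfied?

(0,1)Q 0/1 not
(0,2)P 0/2 not
(0,3)Q 1/2 satisfied
(0,4)Q 1/2 satisfied
(1,0)P 0/1 not
(1,4)P 0/1 not
(2,0)Q 0/2 not
(2,2)Q 0/0 satisfied
(3,0)P 1/3 not
(3,1)Q 1/2 satisfied
(4,0)P 1/3 not
(4,1)Q 2/3 satisfied
(4,2)Q 2/3 satisfied
(4,3)P 0/2 not
(4,4)Q 1/2 satisfied
(5,0)Q 0/1 not
(5,2)Q 2/2 satisfied
(5,4)Q 1/2 satisfied
(6,2)Q 1/1 satisfied
(6,4)P 0/1 not
Unsatisfied: (0,1), (0,2), (1,0), (1,4), (2,0), (3,0), (4,0), (4,3), (5,0), (6,4) — 10 in total.

10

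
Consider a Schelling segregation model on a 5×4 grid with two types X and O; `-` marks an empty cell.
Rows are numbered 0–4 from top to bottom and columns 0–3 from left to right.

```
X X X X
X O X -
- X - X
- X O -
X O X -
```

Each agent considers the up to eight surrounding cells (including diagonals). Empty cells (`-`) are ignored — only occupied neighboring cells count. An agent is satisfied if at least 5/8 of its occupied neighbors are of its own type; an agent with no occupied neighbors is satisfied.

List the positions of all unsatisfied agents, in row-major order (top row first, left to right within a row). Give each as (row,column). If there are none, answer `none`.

(1,1), (2,1), (2,3), (3,1), (3,2), (4,0), (4,1), (4,2)

Row 0: (0,0)X 2/3 ok · (0,1)X 4/5 ok · (0,2)X 3/4 ok · (0,3)X 2/2 ok
Row 1: (1,0)X 3/4 ok · (1,1)O 0/6 unhappy · (1,2)X 5/6 ok
Row 2: (2,1)X 3/5 unhappy · (2,3)X 1/2 unhappy
Row 3: (3,1)X 3/5 unhappy · (3,2)O 1/5 unhappy
Row 4: (4,0)X 1/2 unhappy · (4,1)O 1/4 unhappy · (4,2)X 1/3 unhappy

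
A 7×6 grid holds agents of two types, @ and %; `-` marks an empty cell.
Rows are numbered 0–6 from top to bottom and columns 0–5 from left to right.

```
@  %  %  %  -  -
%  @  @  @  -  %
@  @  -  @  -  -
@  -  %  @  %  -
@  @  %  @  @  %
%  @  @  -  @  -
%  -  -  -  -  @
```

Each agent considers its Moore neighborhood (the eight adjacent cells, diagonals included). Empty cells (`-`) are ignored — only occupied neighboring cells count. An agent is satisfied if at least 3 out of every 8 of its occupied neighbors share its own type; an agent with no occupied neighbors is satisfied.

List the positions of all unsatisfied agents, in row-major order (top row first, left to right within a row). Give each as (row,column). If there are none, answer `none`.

(0,0)@ 1/3 not
(0,1)% 2/5 satisfied
(0,2)% 2/5 satisfied
(0,3)% 1/3 not
(1,0)% 1/5 not
(1,1)@ 4/7 satisfied
(1,2)@ 4/7 satisfied
(1,3)@ 2/4 satisfied
(1,5)% 0/0 satisfied
(2,0)@ 3/4 satisfied
(2,1)@ 4/6 satisfied
(2,3)@ 3/5 satisfied
(3,0)@ 4/4 satisfied
(3,2)% 1/6 not
(3,3)@ 3/6 satisfied
(3,4)% 1/5 not
(4,0)@ 3/4 satisfied
(4,1)@ 4/7 satisfied
(4,2)% 1/6 not
(4,3)@ 4/7 satisfied
(4,4)@ 3/5 satisfied
(4,5)% 1/3 not
(5,0)% 1/4 not
(5,1)@ 3/6 satisfied
(5,2)@ 3/4 satisfied
(5,4)@ 3/4 satisfied
(6,0)% 1/2 satisfied
(6,5)@ 1/1 satisfied

(0,0), (0,3), (1,0), (3,2), (3,4), (4,2), (4,5), (5,0)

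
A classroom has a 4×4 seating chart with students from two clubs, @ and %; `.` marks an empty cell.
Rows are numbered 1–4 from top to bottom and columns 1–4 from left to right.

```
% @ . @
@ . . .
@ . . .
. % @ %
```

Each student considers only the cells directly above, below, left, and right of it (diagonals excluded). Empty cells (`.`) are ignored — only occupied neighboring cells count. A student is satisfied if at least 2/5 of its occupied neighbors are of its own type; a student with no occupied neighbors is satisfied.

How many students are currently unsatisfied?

5

(1,1)% 0/2 ✗
(1,2)@ 0/1 ✗
(1,4)@ 0/0 ✓
(2,1)@ 1/2 ✓
(3,1)@ 1/1 ✓
(4,2)% 0/1 ✗
(4,3)@ 0/2 ✗
(4,4)% 0/1 ✗
Unsatisfied: (1,1), (1,2), (4,2), (4,3), (4,4) — 5 in total.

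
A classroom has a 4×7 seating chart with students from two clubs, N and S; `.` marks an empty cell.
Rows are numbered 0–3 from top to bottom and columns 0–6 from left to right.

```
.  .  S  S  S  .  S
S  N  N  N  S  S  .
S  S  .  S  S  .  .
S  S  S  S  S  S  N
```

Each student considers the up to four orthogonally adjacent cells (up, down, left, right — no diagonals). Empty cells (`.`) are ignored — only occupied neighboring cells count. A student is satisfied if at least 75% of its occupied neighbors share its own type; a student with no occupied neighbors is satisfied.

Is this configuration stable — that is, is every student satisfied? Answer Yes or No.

Row 0: (0,2)S 1/2 ✗ · (0,3)S 2/3 ✗ · (0,4)S 2/2 ✓ · (0,6)S 0/0 ✓
Row 1: (1,0)S 1/2 ✗ · (1,1)N 1/3 ✗ · (1,2)N 2/3 ✗ · (1,3)N 1/4 ✗ · (1,4)S 3/4 ✓ · (1,5)S 1/1 ✓
Row 2: (2,0)S 3/3 ✓ · (2,1)S 2/3 ✗ · (2,3)S 2/3 ✗ · (2,4)S 3/3 ✓
Row 3: (3,0)S 2/2 ✓ · (3,1)S 3/3 ✓ · (3,2)S 2/2 ✓ · (3,3)S 3/3 ✓ · (3,4)S 3/3 ✓ · (3,5)S 1/2 ✗ · (3,6)N 0/1 ✗
For instance (0,2) has only 1/2 same-type neighbors, below 3/4.

No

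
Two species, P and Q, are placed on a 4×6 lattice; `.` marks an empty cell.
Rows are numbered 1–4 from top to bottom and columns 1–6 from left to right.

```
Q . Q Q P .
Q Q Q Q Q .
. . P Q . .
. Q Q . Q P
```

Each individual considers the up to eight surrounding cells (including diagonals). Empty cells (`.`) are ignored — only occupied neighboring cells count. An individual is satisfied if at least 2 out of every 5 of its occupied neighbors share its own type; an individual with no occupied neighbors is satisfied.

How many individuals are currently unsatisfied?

3

Row 1: (1,1)Q 2/2 ✓ · (1,3)Q 4/4 ✓ · (1,4)Q 4/5 ✓ · (1,5)P 0/3 ✗
Row 2: (2,1)Q 2/2 ✓ · (2,2)Q 4/5 ✓ · (2,3)Q 5/6 ✓ · (2,4)Q 5/7 ✓ · (2,5)Q 3/4 ✓
Row 3: (3,3)P 0/6 ✗ · (3,4)Q 5/6 ✓
Row 4: (4,2)Q 1/2 ✓ · (4,3)Q 2/3 ✓ · (4,5)Q 1/2 ✓ · (4,6)P 0/1 ✗
Unsatisfied: (1,5), (3,3), (4,6) — 3 in total.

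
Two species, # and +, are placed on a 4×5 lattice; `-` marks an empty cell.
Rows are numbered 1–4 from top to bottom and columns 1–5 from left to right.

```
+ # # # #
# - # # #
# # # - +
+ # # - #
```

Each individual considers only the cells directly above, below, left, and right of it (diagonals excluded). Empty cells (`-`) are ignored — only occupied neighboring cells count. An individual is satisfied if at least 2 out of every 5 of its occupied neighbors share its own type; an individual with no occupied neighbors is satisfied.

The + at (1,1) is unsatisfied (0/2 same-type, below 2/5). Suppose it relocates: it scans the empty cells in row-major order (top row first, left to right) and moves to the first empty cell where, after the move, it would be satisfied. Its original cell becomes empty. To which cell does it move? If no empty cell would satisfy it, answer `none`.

none

Vacating (1,1). Empty cells in order:
  (2,2): 0/4 same-type → still unsatisfied.
  (3,4): 1/3 same-type → still unsatisfied.
  (4,4): 0/2 same-type → still unsatisfied.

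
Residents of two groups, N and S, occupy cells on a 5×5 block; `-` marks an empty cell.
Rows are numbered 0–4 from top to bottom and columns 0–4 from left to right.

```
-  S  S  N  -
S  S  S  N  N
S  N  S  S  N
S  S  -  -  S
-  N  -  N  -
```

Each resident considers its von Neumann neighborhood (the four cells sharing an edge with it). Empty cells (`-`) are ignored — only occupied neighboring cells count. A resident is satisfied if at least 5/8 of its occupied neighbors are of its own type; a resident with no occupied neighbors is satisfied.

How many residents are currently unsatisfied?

Row 0: (0,1)S 2/2 satisfied · (0,2)S 2/3 satisfied · (0,3)N 1/2 not
Row 1: (1,0)S 2/2 satisfied · (1,1)S 3/4 satisfied · (1,2)S 3/4 satisfied · (1,3)N 2/4 not · (1,4)N 2/2 satisfied
Row 2: (2,0)S 2/3 satisfied · (2,1)N 0/4 not · (2,2)S 2/3 satisfied · (2,3)S 1/3 not · (2,4)N 1/3 not
Row 3: (3,0)S 2/2 satisfied · (3,1)S 1/3 not · (3,4)S 0/1 not
Row 4: (4,1)N 0/1 not · (4,3)N 0/0 satisfied
Unsatisfied: (0,3), (1,3), (2,1), (2,3), (2,4), (3,1), (3,4), (4,1) — 8 in total.

8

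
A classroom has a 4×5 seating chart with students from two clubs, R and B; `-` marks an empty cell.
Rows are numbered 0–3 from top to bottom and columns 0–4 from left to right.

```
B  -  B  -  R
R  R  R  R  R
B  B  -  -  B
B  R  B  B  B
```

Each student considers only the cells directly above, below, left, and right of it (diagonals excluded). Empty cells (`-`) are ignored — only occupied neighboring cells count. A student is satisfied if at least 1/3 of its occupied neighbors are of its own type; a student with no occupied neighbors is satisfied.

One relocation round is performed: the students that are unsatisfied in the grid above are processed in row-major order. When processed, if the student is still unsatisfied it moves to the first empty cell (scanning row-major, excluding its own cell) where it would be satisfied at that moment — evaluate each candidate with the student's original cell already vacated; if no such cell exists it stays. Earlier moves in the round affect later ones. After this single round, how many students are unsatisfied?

0

Initially unsatisfied (in order): (0,0), (0,2), (3,1).
  (0,0) → (0,1).
  (0,2): now satisfied by earlier moves; stays.
  (3,1) → (0,0).
Resulting grid:
R B B - R
R R R R R
B B - - B
B - B B B
All satisfied now.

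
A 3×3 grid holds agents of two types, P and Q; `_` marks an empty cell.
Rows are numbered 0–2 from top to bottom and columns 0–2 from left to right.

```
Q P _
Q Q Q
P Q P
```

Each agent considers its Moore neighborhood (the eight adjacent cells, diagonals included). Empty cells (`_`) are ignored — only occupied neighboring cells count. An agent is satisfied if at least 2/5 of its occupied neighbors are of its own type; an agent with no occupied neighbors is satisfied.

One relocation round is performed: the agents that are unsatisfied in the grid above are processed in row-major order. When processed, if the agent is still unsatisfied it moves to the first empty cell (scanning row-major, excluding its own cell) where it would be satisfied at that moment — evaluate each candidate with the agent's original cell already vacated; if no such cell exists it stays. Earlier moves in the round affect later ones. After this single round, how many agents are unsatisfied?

Initially unsatisfied (in order): (0,1), (2,0), (2,2).
  (0,1): no empty cell satisfies it; stays.
  (2,0): no empty cell satisfies it; stays.
  (2,2): no empty cell satisfies it; stays.
Resulting grid:
Q P _
Q Q Q
P Q P
Unsatisfied now: (0,1), (2,0), (2,2).

3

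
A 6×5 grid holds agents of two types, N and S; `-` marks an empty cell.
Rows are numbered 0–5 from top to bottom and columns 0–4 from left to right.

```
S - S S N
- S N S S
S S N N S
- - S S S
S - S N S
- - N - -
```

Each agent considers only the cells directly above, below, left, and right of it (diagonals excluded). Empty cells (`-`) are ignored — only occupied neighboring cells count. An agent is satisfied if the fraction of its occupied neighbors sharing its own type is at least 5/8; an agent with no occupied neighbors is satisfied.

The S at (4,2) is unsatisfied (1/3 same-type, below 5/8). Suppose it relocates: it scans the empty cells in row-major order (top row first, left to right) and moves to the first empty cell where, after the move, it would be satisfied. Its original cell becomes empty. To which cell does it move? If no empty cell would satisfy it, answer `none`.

(0,1)

Vacating (4,2). Empty cells in order:
  (0,1): 3/3 same-type → satisfied — stop here.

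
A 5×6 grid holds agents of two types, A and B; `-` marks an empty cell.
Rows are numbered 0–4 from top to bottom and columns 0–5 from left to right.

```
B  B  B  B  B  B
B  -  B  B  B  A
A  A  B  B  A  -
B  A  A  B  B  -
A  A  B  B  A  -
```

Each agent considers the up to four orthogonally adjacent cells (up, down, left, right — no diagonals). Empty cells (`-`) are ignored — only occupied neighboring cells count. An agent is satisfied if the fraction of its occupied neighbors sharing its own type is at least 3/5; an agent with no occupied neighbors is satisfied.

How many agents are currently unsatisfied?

13

Row 0: (0,0)B 2/2 ✓ · (0,1)B 2/2 ✓ · (0,2)B 3/3 ✓ · (0,3)B 3/3 ✓ · (0,4)B 3/3 ✓ · (0,5)B 1/2 ✗
Row 1: (1,0)B 1/2 ✗ · (1,2)B 3/3 ✓ · (1,3)B 4/4 ✓ · (1,4)B 2/4 ✗ · (1,5)A 0/2 ✗
Row 2: (2,0)A 1/3 ✗ · (2,1)A 2/3 ✓ · (2,2)B 2/4 ✗ · (2,3)B 3/4 ✓ · (2,4)A 0/3 ✗
Row 3: (3,0)B 0/3 ✗ · (3,1)A 3/4 ✓ · (3,2)A 1/4 ✗ · (3,3)B 3/4 ✓ · (3,4)B 1/3 ✗
Row 4: (4,0)A 1/2 ✗ · (4,1)A 2/3 ✓ · (4,2)B 1/3 ✗ · (4,3)B 2/3 ✓ · (4,4)A 0/2 ✗
Unsatisfied: (0,5), (1,0), (1,4), (1,5), (2,0), (2,2), (2,4), (3,0), (3,2), (3,4), (4,0), (4,2), (4,4) — 13 in total.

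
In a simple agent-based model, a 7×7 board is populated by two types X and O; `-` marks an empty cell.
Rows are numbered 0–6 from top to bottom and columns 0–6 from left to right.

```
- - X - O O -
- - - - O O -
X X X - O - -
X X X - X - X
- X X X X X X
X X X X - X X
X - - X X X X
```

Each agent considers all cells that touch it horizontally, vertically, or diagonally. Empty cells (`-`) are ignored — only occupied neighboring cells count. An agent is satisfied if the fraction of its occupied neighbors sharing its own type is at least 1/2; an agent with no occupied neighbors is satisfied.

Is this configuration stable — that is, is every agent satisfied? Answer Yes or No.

Yes

Row 0: (0,2)X 0/0 ✓ · (0,4)O 3/3 ✓ · (0,5)O 3/3 ✓
Row 1: (1,4)O 4/4 ✓ · (1,5)O 4/4 ✓
Row 2: (2,0)X 3/3 ✓ · (2,1)X 5/5 ✓ · (2,2)X 3/3 ✓ · (2,4)O 2/3 ✓
Row 3: (3,0)X 4/4 ✓ · (3,1)X 7/7 ✓ · (3,2)X 6/6 ✓ · (3,4)X 3/4 ✓ · (3,6)X 2/2 ✓
Row 4: (4,1)X 7/7 ✓ · (4,2)X 7/7 ✓ · (4,3)X 6/6 ✓ · (4,4)X 5/5 ✓ · (4,5)X 6/6 ✓ · (4,6)X 4/4 ✓
Row 5: (5,0)X 3/3 ✓ · (5,1)X 5/5 ✓ · (5,2)X 6/6 ✓ · (5,3)X 6/6 ✓ · (5,5)X 7/7 ✓ · (5,6)X 5/5 ✓
Row 6: (6,0)X 2/2 ✓ · (6,3)X 3/3 ✓ · (6,4)X 4/4 ✓ · (6,5)X 4/4 ✓ · (6,6)X 3/3 ✓
All meet the threshold, so the configuration is stable.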